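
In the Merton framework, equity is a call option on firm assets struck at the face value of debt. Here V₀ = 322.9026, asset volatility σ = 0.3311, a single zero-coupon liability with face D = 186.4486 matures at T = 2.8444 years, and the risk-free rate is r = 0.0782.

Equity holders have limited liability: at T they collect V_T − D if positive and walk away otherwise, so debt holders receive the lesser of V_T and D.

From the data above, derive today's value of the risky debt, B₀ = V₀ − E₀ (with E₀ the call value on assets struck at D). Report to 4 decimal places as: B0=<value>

B0=144.7134

Work the structural quantities from V₀ = 322.9026 against face 186.4486:
d₁ = [ln(V₀/D) + (r + σ²/2)T] / (σ√T)
   = [ln(322.9026/186.4486) + (0.0782 + 0.5·0.3311²)·2.8444] / (0.3311·√2.8444)
   = [0.549195 + 0.378344] / 0.558412 = 1.661031
d₂ = d₁ − σ√T = 1.661031 − 0.558412 = 1.102619
N(d₁) = 0.951646,  N(d₂) = 0.864904,  e^(−rT) = 0.800569
E₀ = V₀·N(d₁) − D·e^(−rT)·N(d₂)
   = 322.9026·0.951646 − 186.4486·0.800569·0.864904 = 178.189203
B₀ = V₀ − E₀ = 322.9026 − 178.189203 = 144.713397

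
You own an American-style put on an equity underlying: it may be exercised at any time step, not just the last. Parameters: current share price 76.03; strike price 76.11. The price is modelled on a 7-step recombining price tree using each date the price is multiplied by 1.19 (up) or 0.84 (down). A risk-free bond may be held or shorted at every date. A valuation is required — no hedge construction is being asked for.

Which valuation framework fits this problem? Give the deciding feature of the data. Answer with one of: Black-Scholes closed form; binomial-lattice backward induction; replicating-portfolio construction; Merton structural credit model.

Key observation: early exercise of the strike-76.11 put must be checked at each of the 7 dates (spot 76.03), which forces a node-by-node comparison of intrinsic and continuation value backward from expiry.

framework: binomial-lattice backward induction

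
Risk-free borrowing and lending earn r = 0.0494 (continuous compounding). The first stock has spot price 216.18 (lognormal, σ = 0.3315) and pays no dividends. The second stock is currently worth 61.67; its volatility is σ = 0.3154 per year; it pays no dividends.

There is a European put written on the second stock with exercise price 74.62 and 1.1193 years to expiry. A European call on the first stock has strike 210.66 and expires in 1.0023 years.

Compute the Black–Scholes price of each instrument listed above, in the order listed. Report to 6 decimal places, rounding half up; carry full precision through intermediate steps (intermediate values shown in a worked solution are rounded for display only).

[the second stock put K=74.62]
σ√T = 0.3154·√1.1193 = 0.333684
d₁ = (ln(S/K) + (r+σ²/2)T) / (σ√T) = (ln(61.67/74.62) + (0.0494+0.3154²/2)·1.1193) / 0.333684 = (-0.190611 + 0.110966) / 0.333684 = -0.238685
d₂ = d₁ − σ√T = -0.238685 − 0.333684 = -0.572368
e^{−rT} = 0.946207
N(−d₁) = 0.594325,  N(−d₂) = 0.716464
price = K·e^{−rT}·N(−d₂) − S·N(−d₁) = 50.586641 − 36.652019 = 13.934622
[the first stock call K=210.66]
σ√T = 0.3315·√1.0023 = 0.331881
d₁ = (ln(S/K) + (r+σ²/2)T) / (σ√T) = (ln(216.18/210.66) + (0.0494+0.3315²/2)·1.0023) / 0.331881 = (0.025866 + 0.104586) / 0.331881 = 0.393069
d₂ = d₁ − σ√T = 0.393069 − 0.331881 = 0.061188
e^{−rT} = 0.951692
N(d₁) = 0.652866,  N(d₂) = 0.524395
price = S·N(d₁) − K·e^{−rT}·N(d₂) = 141.136497 − 105.132565 = 36.003931

price(the second stock put K=74.62) = 13.934622
price(the first stock call K=210.66) = 36.003931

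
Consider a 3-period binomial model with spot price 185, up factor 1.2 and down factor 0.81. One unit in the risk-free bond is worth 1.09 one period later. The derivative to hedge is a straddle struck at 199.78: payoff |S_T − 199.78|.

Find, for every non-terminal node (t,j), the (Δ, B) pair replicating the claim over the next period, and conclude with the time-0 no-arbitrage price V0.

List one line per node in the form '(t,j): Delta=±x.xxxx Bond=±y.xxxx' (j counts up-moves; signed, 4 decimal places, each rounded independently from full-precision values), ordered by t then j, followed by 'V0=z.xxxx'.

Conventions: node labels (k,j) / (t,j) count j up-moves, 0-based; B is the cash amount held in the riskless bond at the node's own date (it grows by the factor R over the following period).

(0,0): Delta=0.4007 Bond=-25.5568
(1,0): Delta=-0.6393 Bond=127.9792
(1,1): Delta=0.6765 Bond=-89.0782
(2,0): Delta=-1.0000 Bond=183.2844
(2,1): Delta=-0.5436 Bond=122.2953
(2,2): Delta=1.0000 Bond=-183.2844
V0=48.5719

Risk-neutral probability p* = (R−d)/(u−d) = (1.09−0.81)/(1.2−0.81) = 0.7179.
Expiry values: V(3,0)=101.4634, V(3,1)=54.1258, V(3,2)=16.0040, V(3,3)=119.9000
Node (2,0) S=121.3785: V=(p*·54.1258+(1−p*)·101.4634)/1.09=61.9059; Δ=(54.1258−101.4634)/(145.6542−98.3166)=-1.0000; B=V−Δ·S=183.2844
Node (2,1) S=179.8200: V=(p*·16.0040+(1−p*)·54.1258)/1.09=24.5471; Δ=(16.0040−54.1258)/(215.7840−145.6542)=-0.5436; B=V−Δ·S=122.2953
Node (2,2) S=266.4000: V=(p*·119.9000+(1−p*)·16.0040)/1.09=83.1156; Δ=(119.9000−16.0040)/(319.6800−215.7840)=1.0000; B=V−Δ·S=-183.2844
Node (1,0) S=149.8500: V=(p*·24.5471+(1−p*)·61.9059)/1.09=32.1873; Δ=(24.5471−61.9059)/(179.8200−121.3785)=-0.6393; B=V−Δ·S=127.9792
Node (1,1) S=222.0000: V=(p*·83.1156+(1−p*)·24.5471)/1.09=61.0975; Δ=(83.1156−24.5471)/(266.4000−179.8200)=0.6765; B=V−Δ·S=-89.0782
Node (0,0) S=185.0000: V=(p*·61.0975+(1−p*)·32.1873)/1.09=48.5719; Δ=(61.0975−32.1873)/(222.0000−149.8500)=0.4007; B=V−Δ·S=-25.5568
Check: Δ(0,0)·S0 + B(0,0) = 48.5719 = V0.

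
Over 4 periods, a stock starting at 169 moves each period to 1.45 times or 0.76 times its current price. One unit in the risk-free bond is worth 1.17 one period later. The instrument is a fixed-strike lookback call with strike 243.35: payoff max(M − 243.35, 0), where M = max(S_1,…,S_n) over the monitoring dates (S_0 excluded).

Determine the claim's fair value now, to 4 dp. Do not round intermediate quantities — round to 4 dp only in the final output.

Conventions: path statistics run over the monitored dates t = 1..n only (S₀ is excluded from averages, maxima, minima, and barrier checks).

price = 71.2833

No-arbitrage gives p* = (R−d)/(u−d) = 0.5942: enumerate every path, weight its payoff by its p*-probability, and discount by R^4.
Enumerate all 2^4 = 16 price paths (U = up ×1.45, D = down ×0.76); each path with k up-moves has probability p*^k·(1−p*)^(4−k).
DDDD: M=128.4400, payoff=0.0000, prob=0.027117
UDDD: M=245.0500, payoff=1.7000, prob=0.039706
DUDD: M=186.2380, payoff=0.0000, prob=0.039706
UUDD: M=355.3225, payoff=111.9725, prob=0.058142
DDUD: M=141.5409, payoff=0.0000, prob=0.039706
UDUD: M=270.0451, payoff=26.6951, prob=0.058142
DUUD: M=270.0451, payoff=26.6951, prob=0.058142
UUUD: M=515.2176, payoff=271.8676, prob=0.085136
DDDU: M=128.4400, payoff=0.0000, prob=0.039706
UDDU: M=245.0500, payoff=1.7000, prob=0.058142
DUDU: M=205.2343, payoff=0.0000, prob=0.058142
UUDU: M=391.5654, payoff=148.2154, prob=0.085136
DDUU: M=205.2343, payoff=0.0000, prob=0.058142
UDUU: M=391.5654, payoff=148.2154, prob=0.085136
DUUU: M=391.5654, payoff=148.2154, prob=0.085136
UUUU: M=747.0656, payoff=503.7156, prob=0.124663
Price = Σ prob·payoff / R^4 = 133.576831 / 1.873887 = 71.2833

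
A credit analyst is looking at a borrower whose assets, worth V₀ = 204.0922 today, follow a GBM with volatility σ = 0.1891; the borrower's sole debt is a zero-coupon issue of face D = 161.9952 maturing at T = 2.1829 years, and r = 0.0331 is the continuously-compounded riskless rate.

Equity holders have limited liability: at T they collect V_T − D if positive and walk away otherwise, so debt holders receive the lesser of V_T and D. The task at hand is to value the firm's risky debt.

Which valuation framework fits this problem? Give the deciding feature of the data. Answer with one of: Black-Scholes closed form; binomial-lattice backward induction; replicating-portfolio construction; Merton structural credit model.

Key observation: the data describe a firm's assets (V₀ = 204.0922, GBM) and a single zero-coupon debt of face 161.9952, so credit quantities follow from equity-as-call in the structural model.

framework: Merton structural credit model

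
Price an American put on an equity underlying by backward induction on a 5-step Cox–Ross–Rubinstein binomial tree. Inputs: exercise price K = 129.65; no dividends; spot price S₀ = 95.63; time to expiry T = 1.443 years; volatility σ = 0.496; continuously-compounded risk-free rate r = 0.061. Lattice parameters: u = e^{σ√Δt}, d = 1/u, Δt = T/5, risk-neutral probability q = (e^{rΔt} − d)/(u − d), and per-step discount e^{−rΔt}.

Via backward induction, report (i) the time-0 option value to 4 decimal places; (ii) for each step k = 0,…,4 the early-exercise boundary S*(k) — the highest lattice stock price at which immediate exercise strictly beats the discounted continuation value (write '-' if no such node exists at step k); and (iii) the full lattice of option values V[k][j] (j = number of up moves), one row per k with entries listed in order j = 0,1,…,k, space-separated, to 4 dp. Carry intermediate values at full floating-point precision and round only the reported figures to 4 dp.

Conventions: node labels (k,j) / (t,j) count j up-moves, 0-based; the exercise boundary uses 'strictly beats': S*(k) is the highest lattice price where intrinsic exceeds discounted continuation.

params: Δt=0.28860 u=1.30533 d=0.76609 q=0.46671 e^(-rΔt)=0.98255
t_5 payoffs: 104.4160 86.6538 56.3890 4.8209 0.0000 0.0000
t_4: node(4,0) S=32.9388 payoff=96.7112 vs cont=94.4487 → 96.7112 [stop]  node(4,1) S=56.1243 payoff=73.5257 vs cont=71.2632 → 73.5257 [stop]  node(4,2) S=95.6300 payoff=34.0200 vs cont=31.7575 → 34.0200 [stop]  node(4,3) S=162.9436 payoff=0.0000 vs cont=2.5261 → 2.5261 [wait]  node(4,4) S=277.6389 payoff=0.0000 vs cont=0.0000 → 0.0000 [wait]  ⇒ S*(4)=95.6300
t_3: node(3,0) S=42.9962 payoff=86.6538 vs cont=84.3914 → 86.6538 [stop]  node(3,1) S=73.2610 payoff=56.3890 vs cont=54.1266 → 56.3890 [stop]  node(3,2) S=124.8291 payoff=4.8209 vs cont=18.9842 → 18.9842 [wait]  node(3,3) S=212.6957 payoff=0.0000 vs cont=1.3236 → 1.3236 [wait]  ⇒ S*(3)=73.2610
t_2: node(2,0) S=56.1243 payoff=73.5257 vs cont=71.2632 → 73.5257 [stop]  node(2,1) S=95.6300 payoff=34.0200 vs cont=38.2524 → 38.2524 [wait]  node(2,2) S=162.9436 payoff=0.0000 vs cont=10.5544 → 10.5544 [wait]  ⇒ S*(2)=56.1243
t_1: node(1,0) S=73.2610 payoff=56.3890 vs cont=56.0674 → 56.3890 [stop]  node(1,1) S=124.8291 payoff=4.8209 vs cont=24.8834 → 24.8834 [wait]  ⇒ S*(1)=73.2610
t_0: node(0,0) S=95.6300 payoff=34.0200 vs cont=40.9575 → 40.9575 [wait]  ⇒ S*(0)=-

price = 40.9575
boundary = - 73.2610 56.1243 73.2610 95.6300
tree:
40.9575
56.3890 24.8834
73.5257 38.2524 10.5544
86.6538 56.3890 18.9842 1.3236
96.7112 73.5257 34.0200 2.5261 0.0000
104.4160 86.6538 56.3890 4.8209 0.0000 0.0000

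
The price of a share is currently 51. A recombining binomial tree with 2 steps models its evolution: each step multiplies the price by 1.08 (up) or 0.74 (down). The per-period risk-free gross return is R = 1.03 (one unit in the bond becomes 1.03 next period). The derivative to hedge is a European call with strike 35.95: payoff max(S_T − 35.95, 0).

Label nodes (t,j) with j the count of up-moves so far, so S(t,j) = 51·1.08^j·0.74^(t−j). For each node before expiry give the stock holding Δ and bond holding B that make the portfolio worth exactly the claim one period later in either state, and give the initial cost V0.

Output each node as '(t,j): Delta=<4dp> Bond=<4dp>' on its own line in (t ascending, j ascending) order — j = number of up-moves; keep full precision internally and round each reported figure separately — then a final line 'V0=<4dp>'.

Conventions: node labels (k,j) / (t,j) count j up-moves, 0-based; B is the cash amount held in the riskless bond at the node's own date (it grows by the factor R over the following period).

Risk-neutral probability p* = (R−d)/(u−d) = (1.03−0.74)/(1.08−0.74) = 0.8529.
Terminal payoffs: V(2,0)=0.0000, V(2,1)=4.8092, V(2,2)=23.5364
Node (1,0) S=37.7400: V=(p*·4.8092+(1−p*)·0.0000)/1.03=3.9825; Δ=(4.8092−0.0000)/(40.7592−27.9276)=0.3748; B=V−Δ·S=-10.1622
Node (1,1) S=55.0800: V=(p*·23.5364+(1−p*)·4.8092)/1.03=20.1771; Δ=(23.5364−4.8092)/(59.4864−40.7592)=1.0000; B=V−Δ·S=-34.9029
Node (0,0) S=51.0000: V=(p*·20.1771+(1−p*)·3.9825)/1.03=17.2772; Δ=(20.1771−3.9825)/(55.0800−37.7400)=0.9339; B=V−Δ·S=-30.3540
Check: Δ(0,0)·S0 + B(0,0) = 17.2772 = V0.

(0,0): Delta=0.9339 Bond=-30.3540
(1,0): Delta=0.3748 Bond=-10.1622
(1,1): Delta=1.0000 Bond=-34.9029
V0=17.2772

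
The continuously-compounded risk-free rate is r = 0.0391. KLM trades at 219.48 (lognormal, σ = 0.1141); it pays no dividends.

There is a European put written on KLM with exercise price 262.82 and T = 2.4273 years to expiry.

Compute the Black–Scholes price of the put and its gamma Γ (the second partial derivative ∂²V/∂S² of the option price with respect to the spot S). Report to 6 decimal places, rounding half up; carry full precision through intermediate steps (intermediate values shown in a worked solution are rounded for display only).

σ√T = 0.1141·√2.4273 = 0.177765
d₁ = (ln(S/K) + (r+σ²/2)T) / (σ√T) = (ln(219.48/262.82) + (0.0391+0.1141²/2)·2.4273) / 0.177765 = (-0.180208 + 0.110708) / 0.177765 = -0.390968
d₂ = d₁ − σ√T = -0.390968 − 0.177765 = -0.568733
e^{−rT} = 0.909457
N(−d₁) = 0.652089,  N(−d₂) = 0.715231
Put price V = K·e^{−rT}·N(−d₂) − S·N(−d₁) = 170.957128 − 143.120598 = 27.836530
φ(d₁) = (1/√(2π))·e^{−d₁²/2} = 0.369588
Γ = φ(d₁) / (S·σ·√T) = 0.009473

price = 27.836530
Γ = 0.009473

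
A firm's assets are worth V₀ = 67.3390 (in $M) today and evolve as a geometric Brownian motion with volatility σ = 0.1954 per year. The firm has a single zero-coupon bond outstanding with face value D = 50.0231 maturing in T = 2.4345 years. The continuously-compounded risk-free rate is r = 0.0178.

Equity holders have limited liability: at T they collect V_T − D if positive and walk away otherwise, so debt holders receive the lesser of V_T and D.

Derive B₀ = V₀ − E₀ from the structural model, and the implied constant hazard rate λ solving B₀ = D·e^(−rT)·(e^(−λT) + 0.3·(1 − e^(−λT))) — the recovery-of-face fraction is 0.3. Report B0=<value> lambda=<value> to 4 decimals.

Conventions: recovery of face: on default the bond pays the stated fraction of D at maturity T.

Work the structural quantities from V₀ = 67.3390 against face 50.0231:
d₁ = [ln(V₀/D) + (r + σ²/2)T] / (σ√T)
   = [ln(67.3390/50.0231) + (0.0178 + 0.5·0.1954²)·2.4345] / (0.1954·√2.4345)
   = [0.297255 + 0.089810] / 0.304880 = 1.269563
d₂ = d₁ − σ√T = 1.269563 − 0.304880 = 0.964682
N(d₁) = 0.897880,  N(d₂) = 0.832648,  e^(−rT) = 0.957591
E₀ = V₀·N(d₁) − D·e^(−rT)·N(d₂)
   = 67.3390·0.897880 − 50.0231·0.957591·0.832648 = 20.577078
B₀ = V₀ − E₀ = 67.3390 − 20.577078 = 46.761922
e^(−λT) = (B₀·e^(rT)/D − 0.3)/(1 − 0.3) = (46.7619·1.044287/50.0231 − 0.3)/0.7 = 0.96600804
λ = −ln(0.96600804)/2.4345 = 0.014205

B0=46.7619 lambda=0.0142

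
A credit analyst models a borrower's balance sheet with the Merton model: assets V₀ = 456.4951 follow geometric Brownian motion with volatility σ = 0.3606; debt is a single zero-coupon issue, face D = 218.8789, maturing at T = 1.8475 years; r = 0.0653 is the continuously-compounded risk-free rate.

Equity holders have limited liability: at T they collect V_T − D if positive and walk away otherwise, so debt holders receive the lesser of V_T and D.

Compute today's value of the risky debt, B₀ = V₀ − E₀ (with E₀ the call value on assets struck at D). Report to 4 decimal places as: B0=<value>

B0=191.6736

Apply the equity-as-call identities (strike 218.8789, horizon 1.8475 years):
d₁ = [ln(V₀/D) + (r + σ²/2)T] / (σ√T)
   = [ln(456.4951/218.8789) + (0.0653 + 0.5·0.3606²)·1.8475] / (0.3606·√1.8475)
   = [0.735059 + 0.240759] / 0.490138 = 1.990908
d₂ = d₁ − σ√T = 1.990908 − 0.490138 = 1.500770
N(d₁) = 0.976754,  N(d₂) = 0.933292,  e^(−rT) = 0.886351
E₀ = V₀·N(d₁) − D·e^(−rT)·N(d₂)
   = 456.4951·0.976754 − 218.8789·0.886351·0.933292 = 264.821506
B₀ = V₀ − E₀ = 456.4951 − 264.821506 = 191.673594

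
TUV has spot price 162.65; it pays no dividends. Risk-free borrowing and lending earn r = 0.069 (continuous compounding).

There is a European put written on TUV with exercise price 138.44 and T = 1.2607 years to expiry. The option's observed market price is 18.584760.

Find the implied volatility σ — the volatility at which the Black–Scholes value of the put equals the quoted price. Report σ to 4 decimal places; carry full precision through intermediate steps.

sigma = 0.5262

At σ = 0.5262 the Black–Scholes value reproduces the quote:
σ√T = 0.5262·√1.2607 = 0.590822
d₁ = (ln(S/K) + (r+σ²/2)T) / (σ√T) = (ln(162.65/138.44) + (0.069+0.5262²/2)·1.2607) / 0.590822 = (0.161164 + 0.261524) / 0.590822 = 0.715422
d₂ = d₁ − σ√T = 0.715422 − 0.590822 = 0.124600
e^{−rT} = 0.916688
N(−d₁) = 0.237174,  N(−d₂) = 0.450420
V = K·e^{−rT}·N(−d₂) − S·N(−d₁) = 57.161122 − 38.576362 = 18.584760 (the quoted price), and the Black–Scholes price is strictly increasing in σ, so σ is unique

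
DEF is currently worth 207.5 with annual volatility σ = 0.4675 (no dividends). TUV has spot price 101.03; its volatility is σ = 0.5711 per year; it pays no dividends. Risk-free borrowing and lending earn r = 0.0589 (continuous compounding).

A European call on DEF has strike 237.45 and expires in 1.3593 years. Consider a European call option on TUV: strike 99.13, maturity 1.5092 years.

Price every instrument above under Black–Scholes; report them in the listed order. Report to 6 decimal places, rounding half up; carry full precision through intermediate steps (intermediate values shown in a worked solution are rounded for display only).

[DEF call K=237.45]
σ√T = 0.4675·√1.3593 = 0.545054
d₁ = (ln(S/K) + (r+σ²/2)T) / (σ√T) = (ln(207.5/237.45) + (0.0589+0.4675²/2)·1.3593) / 0.545054 = (-0.134826 + 0.228605) / 0.545054 = 0.172054
d₂ = d₁ − σ√T = 0.172054 − 0.545054 = -0.372999
e^{−rT} = 0.923058
N(d₁) = 0.568303,  N(d₂) = 0.354574
price = S·N(d₁) − K·e^{−rT}·N(d₂) = 117.922780 − 77.715700 = 40.207079
[TUV call K=99.13]
σ√T = 0.5711·√1.5092 = 0.701594
d₁ = (ln(S/K) + (r+σ²/2)T) / (σ√T) = (ln(101.03/99.13) + (0.0589+0.5711²/2)·1.5092) / 0.701594 = (0.018985 + 0.335009) / 0.701594 = 0.504557
d₂ = d₁ − σ√T = 0.504557 − 0.701594 = -0.197036
e^{−rT} = 0.914944
N(d₁) = 0.693065,  N(d₂) = 0.421900
price = S·N(d₁) − K·e^{−rT}·N(d₂) = 70.020360 − 38.265632 = 31.754728

price(DEF call K=237.45) = 40.207079
price(TUV call K=99.13) = 31.754728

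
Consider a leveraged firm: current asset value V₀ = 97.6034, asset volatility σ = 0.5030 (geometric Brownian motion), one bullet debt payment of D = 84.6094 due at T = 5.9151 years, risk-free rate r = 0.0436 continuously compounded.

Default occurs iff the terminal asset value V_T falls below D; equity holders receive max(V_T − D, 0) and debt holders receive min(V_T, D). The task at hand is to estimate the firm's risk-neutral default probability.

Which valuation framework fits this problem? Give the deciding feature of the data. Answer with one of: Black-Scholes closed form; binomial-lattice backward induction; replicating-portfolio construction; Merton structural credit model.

framework: Merton structural credit model

Key observation: the asked-for credit quantity lives on the firm's capital structure — asset value, asset volatility, debt face 84.6094 — which is the structural model's domain.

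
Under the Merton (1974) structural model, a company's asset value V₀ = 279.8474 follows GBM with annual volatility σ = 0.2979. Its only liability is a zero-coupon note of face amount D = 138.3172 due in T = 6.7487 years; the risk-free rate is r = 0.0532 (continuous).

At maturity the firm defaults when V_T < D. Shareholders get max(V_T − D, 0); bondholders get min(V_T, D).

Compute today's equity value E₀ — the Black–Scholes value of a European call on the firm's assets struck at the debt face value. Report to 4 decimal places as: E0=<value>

Work the structural quantities from V₀ = 279.8474 against face 138.3172:
d₁ = [ln(V₀/D) + (r + σ²/2)T] / (σ√T)
   = [ln(279.8474/138.3172) + (0.0532 + 0.5·0.2979²)·6.7487] / (0.2979·√6.7487)
   = [0.704695 + 0.658486] / 0.773892 = 1.761460
d₂ = d₁ − σ√T = 1.761460 − 0.773892 = 0.987568
N(d₁) = 0.960920,  N(d₂) = 0.838318,  e^(−rT) = 0.698353
E₀ = V₀·N(d₁) − D·e^(−rT)·N(d₂)
   = 279.8474·0.960920 − 138.3172·0.698353·0.838318 = 187.934243

E0=187.9342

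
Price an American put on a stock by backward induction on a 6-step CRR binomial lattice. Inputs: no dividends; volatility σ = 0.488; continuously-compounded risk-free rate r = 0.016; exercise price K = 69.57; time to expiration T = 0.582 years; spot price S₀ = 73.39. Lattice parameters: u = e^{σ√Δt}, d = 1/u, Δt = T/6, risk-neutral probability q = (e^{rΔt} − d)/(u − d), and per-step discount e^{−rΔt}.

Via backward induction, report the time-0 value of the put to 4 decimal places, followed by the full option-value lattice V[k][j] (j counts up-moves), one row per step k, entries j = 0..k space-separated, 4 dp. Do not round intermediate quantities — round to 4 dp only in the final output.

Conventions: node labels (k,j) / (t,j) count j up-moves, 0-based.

Δt=0.09700  u=1.16414  d=0.85900  q=0.46717  discount=0.99845
step 6 (expiry): payoffs max(K−S,0) = 40.0854 29.6115 15.4170 0.0000 0.0000 0.0000 0.0000
k=5: (k=5,j=0): S=34.3243, K−S=35.2457, hold=35.1378 ⇒ V=35.2457 exercise | (k=5,j=1): S=46.5174, K−S=23.0526, hold=22.9447 ⇒ V=23.0526 exercise | (k=5,j=2): S=63.0420, K−S=6.5280, hold=8.2019 ⇒ V=8.2019 continue | (k=5,j=3): S=85.4366, K−S=0.0000, hold=0.0000 ⇒ V=0.0000 continue | (k=5,j=4): S=115.7865, K−S=0.0000, hold=0.0000 ⇒ V=0.0000 continue | (k=5,j=5): S=156.9177, K−S=0.0000, hold=0.0000 ⇒ V=0.0000 continue
k=4: (k=4,j=0): S=39.9585, K−S=29.6115, hold=29.5036 ⇒ V=29.6115 exercise | (k=4,j=1): S=54.1530, K−S=15.4170, hold=16.0899 ⇒ V=16.0899 continue | (k=4,j=2): S=73.3900, K−S=0.0000, hold=4.3635 ⇒ V=4.3635 continue | (k=4,j=3): S=99.4606, K−S=0.0000, hold=0.0000 ⇒ V=0.0000 continue | (k=4,j=4): S=134.7922, K−S=0.0000, hold=0.0000 ⇒ V=0.0000 continue
k=3: (k=3,j=0): S=46.5174, K−S=23.0526, hold=23.2585 ⇒ V=23.2585 continue | (k=3,j=1): S=63.0420, K−S=6.5280, hold=10.5952 ⇒ V=10.5952 continue | (k=3,j=2): S=85.4366, K−S=0.0000, hold=2.3214 ⇒ V=2.3214 continue | (k=3,j=3): S=115.7865, K−S=0.0000, hold=0.0000 ⇒ V=0.0000 continue
k=2: (k=2,j=0): S=54.1530, K−S=15.4170, hold=17.3158 ⇒ V=17.3158 continue | (k=2,j=1): S=73.3900, K−S=0.0000, hold=6.7195 ⇒ V=6.7195 continue | (k=2,j=2): S=99.4606, K−S=0.0000, hold=1.2350 ⇒ V=1.2350 continue
k=1: (k=1,j=0): S=63.0420, K−S=6.5280, hold=12.3464 ⇒ V=12.3464 continue | (k=1,j=1): S=85.4366, K−S=0.0000, hold=4.1509 ⇒ V=4.1509 continue
k=0: (k=0,j=0): S=73.3900, K−S=0.0000, hold=8.5045 ⇒ V=8.5045 continue

price = 8.5045
tree:
8.5045
12.3464 4.1509
17.3158 6.7195 1.2350
23.2585 10.5952 2.3214 0.0000
29.6115 16.0899 4.3635 0.0000 0.0000
35.2457 23.0526 8.2019 0.0000 0.0000 0.0000
40.0854 29.6115 15.4170 0.0000 0.0000 0.0000 0.0000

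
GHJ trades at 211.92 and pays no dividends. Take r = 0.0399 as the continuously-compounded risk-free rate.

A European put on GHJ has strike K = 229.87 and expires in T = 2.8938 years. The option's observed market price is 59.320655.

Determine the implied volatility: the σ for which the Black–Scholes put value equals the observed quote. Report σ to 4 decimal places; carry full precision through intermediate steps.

At σ = 0.4554 the Black–Scholes value reproduces the quote:
σ√T = 0.4554·√2.8938 = 0.774689
d₁ = (ln(S/K) + (r+σ²/2)T) / (σ√T) = (ln(211.92/229.87) + (0.0399+0.4554²/2)·2.8938) / 0.774689 = (-0.081305 + 0.415534) / 0.774689 = 0.431436
d₂ = d₁ − σ√T = 0.431436 − 0.774689 = -0.343252
e^{−rT} = 0.890954
N(−d₁) = 0.333076,  N(−d₂) = 0.634296
V = K·e^{−rT}·N(−d₂) − S·N(−d₁) = 129.906028 − 70.585373 = 59.320655 (the quoted price), and the Black–Scholes price is strictly increasing in σ, so σ is unique

sigma = 0.4554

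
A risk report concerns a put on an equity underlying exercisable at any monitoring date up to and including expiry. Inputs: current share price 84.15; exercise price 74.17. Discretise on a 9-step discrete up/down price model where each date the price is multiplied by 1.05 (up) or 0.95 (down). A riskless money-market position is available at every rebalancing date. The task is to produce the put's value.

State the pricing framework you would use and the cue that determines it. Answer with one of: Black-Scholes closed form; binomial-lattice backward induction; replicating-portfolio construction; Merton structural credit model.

Key observation: the exercise right at every one of the 9 steps is what matters: each node needs max(74.17 − S, continuation), which only the stepwise tree valuation starting from spot 84.15 delivers.

framework: binomial-lattice backward induction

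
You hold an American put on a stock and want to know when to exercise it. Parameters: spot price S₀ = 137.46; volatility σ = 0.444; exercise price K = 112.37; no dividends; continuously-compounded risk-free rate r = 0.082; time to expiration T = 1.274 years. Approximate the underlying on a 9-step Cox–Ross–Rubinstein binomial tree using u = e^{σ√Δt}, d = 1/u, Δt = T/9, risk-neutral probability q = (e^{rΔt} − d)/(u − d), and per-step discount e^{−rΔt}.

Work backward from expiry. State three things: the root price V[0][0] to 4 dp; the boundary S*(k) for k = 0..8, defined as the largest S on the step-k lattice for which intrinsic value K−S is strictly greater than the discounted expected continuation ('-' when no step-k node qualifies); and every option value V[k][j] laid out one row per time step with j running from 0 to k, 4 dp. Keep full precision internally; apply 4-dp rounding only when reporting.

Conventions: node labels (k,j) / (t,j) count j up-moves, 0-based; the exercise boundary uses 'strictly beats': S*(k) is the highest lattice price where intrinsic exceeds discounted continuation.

price = 10.0877
boundary = - - - - 70.4662 59.6255 70.4662 83.2779 70.4662
tree:
10.0877
15.0732 5.2019
21.9148 8.3975 2.0402
30.8640 13.2346 3.6242 0.4602
41.9038 20.2468 6.3399 0.9186 0.0000
52.7445 29.8351 10.8702 1.8333 0.0000 0.0000
61.9175 41.9038 18.1358 3.6591 0.0000 0.0000 0.0000
69.6792 52.7445 29.0921 7.3031 0.0000 0.0000 0.0000 0.0000
76.2469 61.9175 41.9038 14.5761 0.0000 0.0000 0.0000 0.0000 0.0000
81.8042 69.6792 52.7445 29.0921 0.0000 0.0000 0.0000 0.0000 0.0000 0.0000

params: Δt=0.14156 u=1.18181 d=0.84616 q=0.49312 e^(-rΔt)=0.98846
t_9 payoffs: 81.8042 69.6792 52.7445 29.0921 0.0000 0.0000 0.0000 0.0000 0.0000 0.0000
t_8: node(8,0) S=36.1231 payoff=76.2469 vs cont=74.9501 → 76.2469 [stop]  node(8,1) S=50.4525 payoff=61.9175 vs cont=60.6207 → 61.9175 [stop]  node(8,2) S=70.4662 payoff=41.9038 vs cont=40.6070 → 41.9038 [stop]  node(8,3) S=98.4189 payoff=13.9511 vs cont=14.5761 → 14.5761 [wait]  node(8,4) S=137.4600 payoff=0.0000 vs cont=0.0000 → 0.0000 [wait]  node(8,5) S=191.9880 payoff=0.0000 vs cont=0.0000 → 0.0000 [wait]  node(8,6) S=268.1463 payoff=0.0000 vs cont=0.0000 → 0.0000 [wait]  node(8,7) S=374.5154 payoff=0.0000 vs cont=0.0000 → 0.0000 [wait]  node(8,8) S=523.0792 payoff=0.0000 vs cont=0.0000 → 0.0000 [wait]  ⇒ S*(8)=70.4662
t_7: node(7,0) S=42.6908 payoff=69.6792 vs cont=68.3824 → 69.6792 [stop]  node(7,1) S=59.6255 payoff=52.7445 vs cont=51.4477 → 52.7445 [stop]  node(7,2) S=83.2779 payoff=29.0921 vs cont=28.1000 → 29.0921 [stop]  node(7,3) S=116.3128 payoff=0.0000 vs cont=7.3031 → 7.3031 [wait]  node(7,4) S=162.4521 payoff=0.0000 vs cont=0.0000 → 0.0000 [wait]  node(7,5) S=226.8940 payoff=0.0000 vs cont=0.0000 → 0.0000 [wait]  node(7,6) S=316.8989 payoff=0.0000 vs cont=0.0000 → 0.0000 [wait]  node(7,7) S=442.6073 payoff=0.0000 vs cont=0.0000 → 0.0000 [wait]  ⇒ S*(7)=83.2779
t_6: node(6,0) S=50.4525 payoff=61.9175 vs cont=60.6207 → 61.9175 [stop]  node(6,1) S=70.4662 payoff=41.9038 vs cont=40.6070 → 41.9038 [stop]  node(6,2) S=98.4189 payoff=13.9511 vs cont=18.1358 → 18.1358 [wait]  node(6,3) S=137.4600 payoff=0.0000 vs cont=3.6591 → 3.6591 [wait]  node(6,4) S=191.9880 payoff=0.0000 vs cont=0.0000 → 0.0000 [wait]  node(6,5) S=268.1463 payoff=0.0000 vs cont=0.0000 → 0.0000 [wait]  node(6,6) S=374.5154 payoff=0.0000 vs cont=0.0000 → 0.0000 [wait]  ⇒ S*(6)=70.4662
t_5: node(5,0) S=59.6255 payoff=52.7445 vs cont=51.4477 → 52.7445 [stop]  node(5,1) S=83.2779 payoff=29.0921 vs cont=29.8351 → 29.8351 [wait]  node(5,2) S=116.3128 payoff=0.0000 vs cont=10.8702 → 10.8702 [wait]  node(5,3) S=162.4521 payoff=0.0000 vs cont=1.8333 → 1.8333 [wait]  node(5,4) S=226.8940 payoff=0.0000 vs cont=0.0000 → 0.0000 [wait]  node(5,5) S=316.8989 payoff=0.0000 vs cont=0.0000 → 0.0000 [wait]  ⇒ S*(5)=59.6255
t_4: node(4,0) S=70.4662 payoff=41.9038 vs cont=40.9691 → 41.9038 [stop]  node(4,1) S=98.4189 payoff=13.9511 vs cont=20.2468 → 20.2468 [wait]  node(4,2) S=137.4600 payoff=0.0000 vs cont=6.3399 → 6.3399 [wait]  node(4,3) S=191.9880 payoff=0.0000 vs cont=0.9186 → 0.9186 [wait]  node(4,4) S=268.1463 payoff=0.0000 vs cont=0.0000 → 0.0000 [wait]  ⇒ S*(4)=70.4662
t_3: node(3,0) S=83.2779 payoff=29.0921 vs cont=30.8640 → 30.8640 [wait]  node(3,1) S=116.3128 payoff=0.0000 vs cont=13.2346 → 13.2346 [wait]  node(3,2) S=162.4521 payoff=0.0000 vs cont=3.6242 → 3.6242 [wait]  node(3,3) S=226.8940 payoff=0.0000 vs cont=0.4602 → 0.4602 [wait]  ⇒ S*(3)=-
t_2: node(2,0) S=98.4189 payoff=13.9511 vs cont=21.9148 → 21.9148 [wait]  node(2,1) S=137.4600 payoff=0.0000 vs cont=8.3975 → 8.3975 [wait]  node(2,2) S=191.9880 payoff=0.0000 vs cont=2.0402 → 2.0402 [wait]  ⇒ S*(2)=-
t_1: node(1,0) S=116.3128 payoff=0.0000 vs cont=15.0732 → 15.0732 [wait]  node(1,1) S=162.4521 payoff=0.0000 vs cont=5.2019 → 5.2019 [wait]  ⇒ S*(1)=-
t_0: node(0,0) S=137.4600 payoff=0.0000 vs cont=10.0877 → 10.0877 [wait]  ⇒ S*(0)=-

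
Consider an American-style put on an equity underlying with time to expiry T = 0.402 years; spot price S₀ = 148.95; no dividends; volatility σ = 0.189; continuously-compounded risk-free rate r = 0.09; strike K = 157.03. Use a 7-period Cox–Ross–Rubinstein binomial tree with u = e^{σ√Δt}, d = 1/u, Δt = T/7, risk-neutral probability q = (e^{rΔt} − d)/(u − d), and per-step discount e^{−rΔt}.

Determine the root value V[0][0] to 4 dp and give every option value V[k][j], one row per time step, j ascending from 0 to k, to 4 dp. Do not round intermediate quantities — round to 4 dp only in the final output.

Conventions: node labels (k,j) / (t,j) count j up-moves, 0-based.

Δt=0.05743  u=1.04633  d=0.95572  q=0.54586  discount=0.99484
step 7 (expiry): payoffs max(K−S,0) = 48.5502 38.2648 27.0041 14.6758 1.1786 0.0000 0.0000 0.0000
k=6: (k=6,j=0): S=113.5060, K−S=43.5240, hold=42.7144 ⇒ V=43.5240 exercise | (k=6,j=1): S=124.2680, K−S=32.7620, hold=31.9524 ⇒ V=32.7620 exercise | (k=6,j=2): S=136.0505, K−S=20.9795, hold=20.1700 ⇒ V=20.9795 exercise | (k=6,j=3): S=148.9500, K−S=8.0800, hold=7.2705 ⇒ V=8.0800 exercise | (k=6,j=4): S=163.0726, K−S=0.0000, hold=0.5325 ⇒ V=0.5325 continue | (k=6,j=5): S=178.5343, K−S=0.0000, hold=0.0000 ⇒ V=0.0000 continue | (k=6,j=6): S=195.4619, K−S=0.0000, hold=0.0000 ⇒ V=0.0000 continue
k=5: (k=5,j=0): S=118.7652, K−S=38.2648, hold=37.4553 ⇒ V=38.2648 exercise | (k=5,j=1): S=130.0259, K−S=27.0041, hold=26.1946 ⇒ V=27.0041 exercise | (k=5,j=2): S=142.3542, K−S=14.6758, hold=13.8663 ⇒ V=14.6758 exercise | (k=5,j=3): S=155.8514, K−S=1.1786, hold=3.9397 ⇒ V=3.9397 continue | (k=5,j=4): S=170.6284, K−S=0.0000, hold=0.2406 ⇒ V=0.2406 continue | (k=5,j=5): S=186.8064, K−S=0.0000, hold=0.0000 ⇒ V=0.0000 continue
k=4: (k=4,j=0): S=124.2680, K−S=32.7620, hold=31.9524 ⇒ V=32.7620 exercise | (k=4,j=1): S=136.0505, K−S=20.9795, hold=20.1700 ⇒ V=20.9795 exercise | (k=4,j=2): S=148.9500, K−S=8.0800, hold=8.7699 ⇒ V=8.7699 continue | (k=4,j=3): S=163.0726, K−S=0.0000, hold=1.9106 ⇒ V=1.9106 continue | (k=4,j=4): S=178.5343, K−S=0.0000, hold=0.1087 ⇒ V=0.1087 continue
k=3: (k=3,j=0): S=130.0259, K−S=27.0041, hold=26.1946 ⇒ V=27.0041 exercise | (k=3,j=1): S=142.3542, K−S=14.6758, hold=14.2409 ⇒ V=14.6758 exercise | (k=3,j=2): S=155.8514, K−S=1.1786, hold=4.9997 ⇒ V=4.9997 continue | (k=3,j=3): S=170.6284, K−S=0.0000, hold=0.9222 ⇒ V=0.9222 continue
k=2: (k=2,j=0): S=136.0505, K−S=20.9795, hold=20.1700 ⇒ V=20.9795 exercise | (k=2,j=1): S=148.9500, K−S=8.0800, hold=9.3455 ⇒ V=9.3455 continue | (k=2,j=2): S=163.0726, K−S=0.0000, hold=2.7596 ⇒ V=2.7596 continue
k=1: (k=1,j=0): S=142.3542, K−S=14.6758, hold=14.5535 ⇒ V=14.6758 exercise | (k=1,j=1): S=155.8514, K−S=1.1786, hold=5.7209 ⇒ V=5.7209 continue
k=0: (k=0,j=0): S=148.9500, K−S=8.0800, hold=9.7372 ⇒ V=9.7372 continue

price = 9.7372
tree:
9.7372
14.6758 5.7209
20.9795 9.3455 2.7596
27.0041 14.6758 4.9997 0.9222
32.7620 20.9795 8.7699 1.9106 0.1087
38.2648 27.0041 14.6758 3.9397 0.2406 0.0000
43.5240 32.7620 20.9795 8.0800 0.5325 0.0000 0.0000
48.5502 38.2648 27.0041 14.6758 1.1786 0.0000 0.0000 0.0000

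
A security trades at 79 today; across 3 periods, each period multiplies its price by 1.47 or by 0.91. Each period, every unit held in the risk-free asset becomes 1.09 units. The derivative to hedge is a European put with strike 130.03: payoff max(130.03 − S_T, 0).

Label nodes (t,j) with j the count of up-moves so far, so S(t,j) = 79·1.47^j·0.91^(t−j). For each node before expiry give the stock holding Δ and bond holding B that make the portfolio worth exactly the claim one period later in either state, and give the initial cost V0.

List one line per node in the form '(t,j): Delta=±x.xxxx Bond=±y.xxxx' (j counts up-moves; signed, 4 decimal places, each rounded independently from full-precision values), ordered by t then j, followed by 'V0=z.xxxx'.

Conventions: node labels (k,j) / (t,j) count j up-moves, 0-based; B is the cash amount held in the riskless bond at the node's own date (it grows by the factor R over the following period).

(0,0): Delta=-0.6020 Bond=76.1754
(1,0): Delta=-0.8146 Bond=98.3136
(1,1): Delta=-0.3242 Bond=50.7685
(2,0): Delta=-1.0000 Bond=119.2936
(2,1): Delta=-0.5722 Bond=81.5502
(2,2): Delta=0.0000 Bond=0.0000
V0=28.6194

No-arbitrage ⇒ martingale measure with p* = (R−d)/(u−d) = 0.3214.
Expiry values: V(3,0)=70.4979, V(3,1)=33.8627, V(3,2)=0.0000, V(3,3)=0.0000
  t=2,j=0: stock 65.4199 → up 96.1673 (V=33.8627), down 59.5321 (V=70.4979). Price 53.8737; hedge Δ=-1.0000, bond B=119.2936.
  t=2,j=1: stock 105.6783 → up 155.3471 (V=0.0000), down 96.1673 (V=33.8627). Price 21.0810; hedge Δ=-0.5722, bond B=81.5502.
  t=2,j=2: stock 170.7111 → up 250.9453 (V=0.0000), down 155.3471 (V=0.0000). Price 0.0000; hedge Δ=0.0000, bond B=0.0000.
  t=1,j=0: stock 71.8900 → up 105.6783 (V=21.0810), down 65.4199 (V=53.8737). Price 39.7552; hedge Δ=-0.8146, bond B=98.3136.
  t=1,j=1: stock 116.1300 → up 170.7111 (V=0.0000), down 105.6783 (V=21.0810). Price 13.1238; hedge Δ=-0.3242, bond B=50.7685.
  t=0,j=0: stock 79.0000 → up 116.1300 (V=13.1238), down 71.8900 (V=39.7552). Price 28.6194; hedge Δ=-0.6020, bond B=76.1754.
Sanity check at the root: Δ(0,0)·S0 + B(0,0) reproduces V0 = 28.6194.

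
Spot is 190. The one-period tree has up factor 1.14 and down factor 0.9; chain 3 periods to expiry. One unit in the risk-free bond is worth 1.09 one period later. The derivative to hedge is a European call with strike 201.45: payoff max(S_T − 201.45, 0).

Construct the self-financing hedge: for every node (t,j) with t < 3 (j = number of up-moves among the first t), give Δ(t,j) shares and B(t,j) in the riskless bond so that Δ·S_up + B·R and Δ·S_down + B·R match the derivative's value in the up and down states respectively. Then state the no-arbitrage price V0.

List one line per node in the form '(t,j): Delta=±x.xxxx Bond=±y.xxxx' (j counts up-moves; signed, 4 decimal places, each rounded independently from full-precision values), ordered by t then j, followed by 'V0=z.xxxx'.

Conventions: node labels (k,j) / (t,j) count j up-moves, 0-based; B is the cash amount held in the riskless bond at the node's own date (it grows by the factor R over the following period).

(0,0): Delta=0.8121 Bond=-117.3429
(1,0): Delta=0.3678 Bond=-51.9278
(1,1): Delta=0.9044 Bond=-147.8974
(2,0): Delta=0.0000 Bond=0.0000
(2,1): Delta=0.4442 Bond=-71.4963
(2,2): Delta=1.0000 Bond=-184.8165
V0=36.9530

Under the risk-neutral measure, an up-move has probability p* = (R−d)/(u−d) = 0.7917 and values discount at R = 1.09.
Payoffs at expiry: V(3,0)=0.0000, V(3,1)=0.0000, V(3,2)=20.7816, V(3,3)=80.0434
Node (2,0) S=153.9000: V=(p*·0.0000+(1−p*)·0.0000)/1.09=0.0000; Δ=(0.0000−0.0000)/(175.4460−138.5100)=0.0000; B=V−Δ·S=0.0000
Node (2,1) S=194.9400: V=(p*·20.7816+(1−p*)·0.0000)/1.09=15.0937; Δ=(20.7816−0.0000)/(222.2316−175.4460)=0.4442; B=V−Δ·S=-71.4963
Node (2,2) S=246.9240: V=(p*·80.0434+(1−p*)·20.7816)/1.09=62.1075; Δ=(80.0434−20.7816)/(281.4934−222.2316)=1.0000; B=V−Δ·S=-184.8165
Node (1,0) S=171.0000: V=(p*·15.0937+(1−p*)·0.0000)/1.09=10.9625; Δ=(15.0937−0.0000)/(194.9400−153.9000)=0.3678; B=V−Δ·S=-51.9278
Node (1,1) S=216.6000: V=(p*·62.1075+(1−p*)·15.0937)/1.09=47.9935; Δ=(62.1075−15.0937)/(246.9240−194.9400)=0.9044; B=V−Δ·S=-147.8974
Node (0,0) S=190.0000: V=(p*·47.9935+(1−p*)·10.9625)/1.09=36.9530; Δ=(47.9935−10.9625)/(216.6000−171.0000)=0.8121; B=V−Δ·S=-117.3429
Sanity check at the root: Δ(0,0)·S0 + B(0,0) reproduces V0 = 36.9530.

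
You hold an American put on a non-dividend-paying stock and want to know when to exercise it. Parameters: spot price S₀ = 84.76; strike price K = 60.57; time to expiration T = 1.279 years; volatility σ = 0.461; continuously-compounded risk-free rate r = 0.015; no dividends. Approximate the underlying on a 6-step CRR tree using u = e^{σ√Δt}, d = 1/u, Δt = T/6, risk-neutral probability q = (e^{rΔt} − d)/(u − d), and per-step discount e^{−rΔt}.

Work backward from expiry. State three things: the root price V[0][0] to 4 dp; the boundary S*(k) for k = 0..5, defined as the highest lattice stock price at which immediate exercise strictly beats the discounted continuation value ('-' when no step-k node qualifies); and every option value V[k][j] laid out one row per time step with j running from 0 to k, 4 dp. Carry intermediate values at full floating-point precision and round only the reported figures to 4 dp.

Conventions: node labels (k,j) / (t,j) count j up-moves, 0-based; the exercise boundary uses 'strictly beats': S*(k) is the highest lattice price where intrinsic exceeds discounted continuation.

Δt=0.21317, u=1.23719, d=0.80828, q=0.45446, disc=e^(-rΔt)=0.99681
k=6 terminal: V=max(K-S,0) → 36.9342 24.3921 5.1945 0.0000 0.0000 0.0000 0.0000
k=5: j=0 S=29.2420 intr=31.3280 cont=31.1346 V=31.3280[EX]; j=1 S=44.7590 intr=15.8110 cont=15.6176 V=15.8110[EX]; j=2 S=68.5100 intr=0.0000 cont=2.8248 V=2.8248[hold]; j=3 S=104.8643 intr=0.0000 cont=0.0000 V=0.0000[hold]; j=4 S=160.5097 intr=0.0000 cont=0.0000 V=0.0000[hold]; j=5 S=245.6829 intr=0.0000 cont=0.0000 V=0.0000[hold]  S*(5)=44.7590
k=4: j=0 S=36.1779 intr=24.3921 cont=24.1987 V=24.3921[EX]; j=1 S=55.3755 intr=5.1945 cont=9.8777 V=9.8777[hold]; j=2 S=84.7600 intr=0.0000 cont=1.5361 V=1.5361[hold]; j=3 S=129.7372 intr=0.0000 cont=0.0000 V=0.0000[hold]; j=4 S=198.5812 intr=0.0000 cont=0.0000 V=0.0000[hold]  S*(4)=36.1779
k=3: j=0 S=44.7590 intr=15.8110 cont=17.7391 V=17.7391[hold]; j=1 S=68.5100 intr=0.0000 cont=6.0674 V=6.0674[hold]; j=2 S=104.8643 intr=0.0000 cont=0.8354 V=0.8354[hold]; j=3 S=160.5097 intr=0.0000 cont=0.0000 V=0.0000[hold]  S*(3)=-
k=2: j=0 S=55.3755 intr=5.1945 cont=12.3951 V=12.3951[hold]; j=1 S=84.7600 intr=0.0000 cont=3.6779 V=3.6779[hold]; j=2 S=129.7372 intr=0.0000 cont=0.4543 V=0.4543[hold]  S*(2)=-
k=1: j=0 S=68.5100 intr=0.0000 cont=8.4066 V=8.4066[hold]; j=1 S=104.8643 intr=0.0000 cont=2.2058 V=2.2058[hold]  S*(1)=-
k=0: j=0 S=84.7600 intr=0.0000 cont=5.5708 V=5.5708[hold]  S*(0)=-

price = 5.5708
boundary = - - - - 36.1779 44.7590
tree:
5.5708
8.4066 2.2058
12.3951 3.6779 0.4543
17.7391 6.0674 0.8354 0.0000
24.3921 9.8777 1.5361 0.0000 0.0000
31.3280 15.8110 2.8248 0.0000 0.0000 0.0000
36.9342 24.3921 5.1945 0.0000 0.0000 0.0000 0.0000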